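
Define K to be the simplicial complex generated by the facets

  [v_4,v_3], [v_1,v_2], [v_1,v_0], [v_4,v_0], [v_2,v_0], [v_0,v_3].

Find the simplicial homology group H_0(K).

H_0 ≅ Z.

Take the total order v_0 < v_1 < v_2 < v_3 < v_4 on the vertex set. Then K (dimension 1) consists of the simplices:

  0-simplices (5): [v_0], [v_1], [v_2], [v_3], [v_4]
  1-simplices (6): [v_0,v_1], [v_0,v_2], [v_0,v_3], [v_0,v_4], [v_1,v_2], [v_3,v_4]

so the chain groups are C_0 ≅ Z^5, C_1 ≅ Z^6.

∂_1: C_1 → C_0 is given by ∂[p,q] = [q] − [p]. For instance
  ∂[v_1,v_2] = [v_2] − [v_1].
This gives a 5×6 integer matrix of rank 4; reducing to Smith normal form yields diagonal entries (1,1,1,1).

Now H_k = ker ∂_k / im ∂_{k+1}, so:

  H_0: rank C_0 − rank ∂_1 = 5 − 4 = 1, and the invariant factors of ∂_1 are all 1, so H_0 ≅ Z.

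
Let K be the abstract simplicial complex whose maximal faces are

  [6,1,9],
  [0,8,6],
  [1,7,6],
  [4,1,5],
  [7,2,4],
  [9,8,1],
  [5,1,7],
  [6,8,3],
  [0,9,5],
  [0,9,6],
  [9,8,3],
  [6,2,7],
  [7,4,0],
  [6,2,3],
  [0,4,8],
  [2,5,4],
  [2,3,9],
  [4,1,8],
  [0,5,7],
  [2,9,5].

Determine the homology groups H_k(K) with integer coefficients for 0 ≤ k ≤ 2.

We work with the vertex ordering 0 < 1 < 2 < 3 < 4 < 5 < 6 < 7 < 8 < 9. The simplices of K, each written with vertices in increasing order, are:

  0-simplices (10): [0], [1], [2], [3], [4], [5], [6], [7], [8], [9]
  1-simplices (30): (30 of them)
  2-simplices (20): (20 of them)

so the chain groups are C_0 ≅ Z^10, C_1 ≅ Z^30, C_2 ≅ Z^20.

∂_1: C_1 → C_0 maps an edge to its endpoints' difference, ∂[p,q] = q − p. For instance
  ∂[4,8] = [8] − [4].
The 10×30 boundary matrix has rank 9 and Smith normal form diag(1,1,1,1,1,1,1,1,1).

∂_2: C_2 → C_1 sends each 2-simplex [p,q,r] to [q,r] − [p,r] + [p,q]. For instance
  ∂[1,5,7] = [5,7] − [1,7] + [1,5],
  ∂[0,4,8] = [4,8] − [0,8] + [0,4].
This gives a 30×20 integer matrix of rank 20; reducing to Smith normal form yields diagonal entries (1,1,1,1,1,1,1,1,1,1,1,1,1,1,1,1,1,1,1,2).

Now H_k = ker ∂_k / im ∂_{k+1}, so:

  H_0: rank C_0 − rank ∂_1 = 10 − 9 = 1, and the invariant factors of ∂_1 are all 1, so H_0 = Z.
  H_1: rank ker ∂_1 − rank ∂_2 = (30 − 9) − 20 = 1, and ∂_2 has invariant factor 2 > 1, so H_1 = Z ⊕ Z_2.
  H_2: rank ker ∂_2 − rank ∂_3 = (20 − 20) − 0 = 0, and there is no ∂_3, so H_2 = 0.

As a check, the Euler characteristic is 10 − 30 + 20 = 0, which agrees with 1 − 1 + 0 = 0.

H_0 ≅ Z,  H_1 ≅ Z ⊕ Z_2,  H_2 = 0.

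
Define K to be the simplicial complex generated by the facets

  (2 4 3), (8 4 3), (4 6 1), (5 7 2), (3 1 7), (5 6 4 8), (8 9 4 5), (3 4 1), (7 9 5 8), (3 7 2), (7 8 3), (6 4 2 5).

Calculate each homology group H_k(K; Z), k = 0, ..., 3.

K has 9 vertices, 24 edges, 21 triangles, 4 3-simplices.
rank ∂_0 = 0, rank ∂_1 = 8 ⇒ b_0 = 9 − 0 − 8 = 1; all invariant factors of ∂_1 are 1 so no torsion. So H_0 = Z.
rank ∂_1 = 8, rank ∂_2 = 16 ⇒ b_1 = 24 − 8 − 16 = 0; all invariant factors of ∂_2 are 1 so no torsion. So H_1 = 0.
rank ∂_2 = 16, rank ∂_3 = 4 ⇒ b_2 = 21 − 16 − 4 = 1; all invariant factors of ∂_3 are 1 so no torsion. So H_2 = Z.
rank ∂_3 = 4, rank ∂_4 = 0 ⇒ b_3 = 4 − 4 − 0 = 0. So H_3 = 0.

H_0 = Z,  H_1 = 0,  H_2 = Z,  H_3 = 0.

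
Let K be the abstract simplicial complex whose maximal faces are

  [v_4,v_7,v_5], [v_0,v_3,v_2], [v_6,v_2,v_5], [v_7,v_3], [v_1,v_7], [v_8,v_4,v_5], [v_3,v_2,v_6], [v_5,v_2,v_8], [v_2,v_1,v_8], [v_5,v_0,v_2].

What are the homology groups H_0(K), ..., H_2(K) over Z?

K has 9 vertices, 18 edges, 8 triangles.
rank ∂_0 = 0, rank ∂_1 = 8 ⇒ b_0 = 9 − 0 − 8 = 1; all invariant factors of ∂_1 are 1 so no torsion. So H_0 ≅ Z.
rank ∂_1 = 8, rank ∂_2 = 8 ⇒ b_1 = 18 − 8 − 8 = 2; all invariant factors of ∂_2 are 1 so no torsion. So H_1 ≅ Z^2.
rank ∂_2 = 8, rank ∂_3 = 0 ⇒ b_2 = 8 − 8 − 0 = 0. So H_2 ≅ 0.

H_0 = Z,  H_1 = Z^2,  H_2 = 0.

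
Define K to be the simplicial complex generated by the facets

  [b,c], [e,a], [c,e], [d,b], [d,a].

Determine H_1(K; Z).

Order the vertices as a < b < c < d < e. Listing each simplex with vertices in this order, K has dimension 1 with simplices:

  0-simplices (5): a, b, c, d, e
  1-simplices (5): ad, ae, bc, bd, ce

so the chain groups are C_0 ≅ Z^5, C_1 ≅ Z^5.

The boundary map ∂_1: C_1 → C_0 maps an edge to its endpoints' difference, ∂[p,q] = q − p.
This gives a 5×5 integer matrix of rank 4; reducing to Smith normal form yields diagonal entries (1,1,1,1).

Computing H_k = (kernel of ∂_k) / (image of ∂_{k+1}):

  H_1: rank ker ∂_1 − rank ∂_2 = (5 − 4) − 0 = 1, and there is no ∂_2, so H_1 = Z.

(K is a triangulation of the circle S^1.)

H_1 ≅ Z.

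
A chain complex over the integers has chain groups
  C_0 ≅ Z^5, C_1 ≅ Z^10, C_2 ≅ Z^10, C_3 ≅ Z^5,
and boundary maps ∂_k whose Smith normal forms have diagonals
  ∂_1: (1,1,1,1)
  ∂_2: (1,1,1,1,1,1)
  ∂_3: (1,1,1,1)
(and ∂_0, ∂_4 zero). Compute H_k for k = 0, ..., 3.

H_0 = Z,  H_1 = 0,  H_2 = 0,  H_3 = Z.

H_0: b_0 = 5 − 0 − 4 = 1; torsion from ∂_1 factors > 1: none. So H_0 = Z.
H_1: b_1 = 10 − 4 − 6 = 0; torsion from ∂_2 factors > 1: none. So H_1 = 0.
H_2: b_2 = 10 − 6 − 4 = 0; torsion from ∂_3 factors > 1: none. So H_2 = 0.
H_3: b_3 = 5 − 4 − 0 = 1; torsion from ∂_4 factors > 1: none. So H_3 = Z.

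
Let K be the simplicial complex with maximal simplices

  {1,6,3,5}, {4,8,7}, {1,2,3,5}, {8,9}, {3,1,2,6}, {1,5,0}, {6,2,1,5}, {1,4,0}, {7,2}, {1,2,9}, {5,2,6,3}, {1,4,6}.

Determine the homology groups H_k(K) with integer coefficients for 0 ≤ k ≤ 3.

We work with the vertex ordering 0 < 1 < 2 < 3 < 4 < 5 < 6 < 7 < 8 < 9. The simplices of K, each written with vertices in increasing order, are:

  0-simplices (10): [0], [1], [2], [3], [4], [5], [6], [7], [8], [9]
  1-simplices (22): [0,1], [0,4], [0,5], [1,2], [1,3], [1,4], [1,5], [1,6], [1,9], [2,3], [2,5], [2,6], [2,7], [2,9], [3,5], [3,6], [4,6], [4,7], [4,8], [5,6], [7,8], [8,9]
  2-simplices (15): [0,1,4], [0,1,5], [1,2,3], [1,2,5], [1,2,6], [1,2,9], [1,3,5], [1,3,6], [1,4,6], [1,5,6], [2,3,5], [2,3,6], [2,5,6], [3,5,6], [4,7,8]
  3-simplices (5): [1,2,3,5], [1,2,3,6], [1,2,5,6], [1,3,5,6], [2,3,5,6]

giving chain groups C_0 ≅ Z^10, C_1 ≅ Z^22, C_2 ≅ Z^15, C_3 ≅ Z^5.

Boundary ∂_1: C_1 → C_0 is given by ∂[p,q] = [q] − [p].
The 10×22 boundary matrix has rank 9 and Smith normal form diag(1,1,1,1,1,1,1,1,1).

Boundary ∂_2: C_2 → C_1 sends each 2-simplex [p,q,r] to [q,r] − [p,r] + [p,q]. For instance
  ∂[1,2,3] = [2,3] − [1,3] + [1,2],
  ∂[2,5,6] = [5,6] − [2,6] + [2,5].
The 22×15 boundary matrix has rank 11 and Smith normal form diag(1,1,1,1,1,1,1,1,1,1,1).

Boundary ∂_3: C_3 → C_2 sends each 3-simplex σ to the alternating sum Σ_i (−1)^i (σ with its i-th vertex removed). For instance
  ∂[1,2,3,5] = [2,3,5] − [1,3,5] + [1,2,5] − [1,2,3],
  ∂[1,2,5,6] = [2,5,6] − [1,5,6] + [1,2,6] − [1,2,5].
The resulting 15×5 matrix has rank 4, and its Smith normal form has invariant factors (1,1,1,1).

Computing H_k = (kernel of ∂_k) / (image of ∂_{k+1}):

  H_0: rank C_0 − rank ∂_1 = 10 − 9 = 1, and the invariant factors of ∂_1 are all 1, so H_0 ≅ Z.
  H_1: rank ker ∂_1 − rank ∂_2 = (22 − 9) − 11 = 2, and the invariant factors of ∂_2 are all 1, so H_1 ≅ Z^2.
  H_2: rank ker ∂_2 − rank ∂_3 = (15 − 11) − 4 = 0, and the invariant factors of ∂_3 are all 1, so H_2 ≅ 0.
  H_3: rank ker ∂_3 − rank ∂_4 = (5 − 4) − 0 = 1, and there is no ∂_4, so H_3 ≅ Z.

As a check, the Euler characteristic is 10 − 22 + 15 − 5 = -2, which agrees with 1 − 2 + 0 − 1 = -2.

H_0 = Z,  H_1 = Z^2,  H_2 = 0,  H_3 = Z.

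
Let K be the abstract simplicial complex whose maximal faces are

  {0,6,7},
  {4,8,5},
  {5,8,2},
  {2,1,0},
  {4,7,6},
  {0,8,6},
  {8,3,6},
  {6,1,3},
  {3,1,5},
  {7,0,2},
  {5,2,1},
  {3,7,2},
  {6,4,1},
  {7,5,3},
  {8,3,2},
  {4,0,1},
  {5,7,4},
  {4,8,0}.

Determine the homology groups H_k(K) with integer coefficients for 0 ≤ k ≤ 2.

H_0 = Z,  H_1 = Z ⊕ Z/2,  H_2 = 0.

Order the vertices as 0 < 1 < 2 < 3 < 4 < 5 < 6 < 7 < 8. Listing each simplex with vertices in this order, K has dimension 2 with simplices:

  0-simplices (9): [0], [1], [2], [3], [4], [5], [6], [7], [8]
  1-simplices (27): (27 of them)
  2-simplices (18): [0,1,2], [0,1,4], [0,2,7], [0,4,8], [0,6,7], [0,6,8], [1,2,5], [1,3,5], [1,3,6], [1,4,6], [2,3,7], [2,3,8], [2,5,8], [3,5,7], [3,6,8], [4,5,7], [4,5,8], [4,6,7]

so the chain groups are C_0 ≅ Z^9, C_1 ≅ Z^27, C_2 ≅ Z^18.

Boundary ∂_1: C_1 → C_0 maps an edge to its endpoints' difference, ∂[p,q] = q − p. For instance
  ∂[0,6] = [6] − [0].
The 9×27 boundary matrix has rank 8 and Smith normal form diag(1,1,1,1,1,1,1,1).

Boundary ∂_2: C_2 → C_1 maps a triangle to the signed sum of its edges. For instance
  ∂[3,6,8] = [6,8] − [3,8] + [3,6],
  ∂[1,2,5] = [2,5] − [1,5] + [1,2].
The 27×18 boundary matrix has rank 18 and Smith normal form diag(1,1,1,1,1,1,1,1,1,1,1,1,1,1,1,1,1,2).

Computing H_k = (kernel of ∂_k) / (image of ∂_{k+1}):

  H_0: rank C_0 − rank ∂_1 = 9 − 8 = 1, and the invariant factors of ∂_1 are all 1, so H_0 = Z.
  H_1: rank ker ∂_1 − rank ∂_2 = (27 − 8) − 18 = 1, and ∂_2 has invariant factor 2 > 1, so H_1 = Z ⊕ Z/2.
  H_2: rank ker ∂_2 − rank ∂_3 = (18 − 18) − 0 = 0, and there is no ∂_3, so H_2 = 0.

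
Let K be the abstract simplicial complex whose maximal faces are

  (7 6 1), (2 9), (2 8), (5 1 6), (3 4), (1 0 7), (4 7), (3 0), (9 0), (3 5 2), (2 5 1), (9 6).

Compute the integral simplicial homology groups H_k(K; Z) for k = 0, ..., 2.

H_0 ≅ Z,  H_1 ≅ Z^4,  H_2 = 0.

Order the vertices as 0 < 1 < 2 < 3 < 4 < 5 < 6 < 7 < 8 < 9. Listing each simplex with vertices in this order, K has dimension 2 with simplices:

  0-simplices (10): [0], [1], [2], [3], [4], [5], [6], [7], [8], [9]
  1-simplices (18): [0,1], [0,3], [0,7], [0,9], [1,2], [1,5], [1,6], [1,7], [2,3], [2,5], [2,8], [2,9], [3,4], [3,5], [4,7], [5,6], [6,7], [6,9]
  2-simplices (5): [0,1,7], [1,2,5], [1,5,6], [1,6,7], [2,3,5]

giving chain groups C_0 ≅ Z^10, C_1 ≅ Z^18, C_2 ≅ Z^5.

Boundary ∂_1: C_1 → C_0 is given by ∂[p,q] = [q] − [p]. For instance
  ∂[0,3] = [3] − [0].
The 10×18 boundary matrix has rank 9 and Smith normal form diag(1,1,1,1,1,1,1,1,1).

The boundary map ∂_2: C_2 → C_1 acts by ∂[p,q,r] = [q,r] − [p,r] + [p,q]. For instance
  ∂[1,6,7] = [6,7] − [1,7] + [1,6],
  ∂[1,5,6] = [5,6] − [1,6] + [1,5].
The 18×5 boundary matrix has rank 5 and Smith normal form diag(1,1,1,1,1).

Reading off H_k = ker ∂_k / im ∂_{k+1}:

  H_0: rank C_0 − rank ∂_1 = 10 − 9 = 1, and the invariant factors of ∂_1 are all 1, so H_0 ≅ Z.
  H_1: rank ker ∂_1 − rank ∂_2 = (18 − 9) − 5 = 4, and the invariant factors of ∂_2 are all 1, so H_1 ≅ Z^4.
  H_2: rank ker ∂_2 − rank ∂_3 = (5 − 5) − 0 = 0, and there is no ∂_3, so H_2 ≅ 0.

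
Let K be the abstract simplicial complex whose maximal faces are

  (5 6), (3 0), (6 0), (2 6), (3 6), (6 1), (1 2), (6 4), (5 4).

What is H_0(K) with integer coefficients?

We work with the vertex ordering 0 < 1 < 2 < 3 < 4 < 5 < 6. The simplices of K, each written with vertices in increasing order, are:

  0-simplices (7): [0], [1], [2], [3], [4], [5], [6]
  1-simplices (9): [0,3], [0,6], [1,2], [1,6], [2,6], [3,6], [4,5], [4,6], [5,6]

giving chain groups C_0 ≅ Z^7, C_1 ≅ Z^9.

Boundary ∂_1: C_1 → C_0 is given by ∂[p,q] = [q] − [p].
As a 7×9 matrix over Z this has rank 6, with invariant factors (1,1,1,1,1,1).

From H_k ≅ ker(∂_k) / im(∂_{k+1}) we obtain:

  H_0: rank C_0 − rank ∂_1 = 7 − 6 = 1, and the invariant factors of ∂_1 are all 1, so H_0 = Z.

H_0 = Z.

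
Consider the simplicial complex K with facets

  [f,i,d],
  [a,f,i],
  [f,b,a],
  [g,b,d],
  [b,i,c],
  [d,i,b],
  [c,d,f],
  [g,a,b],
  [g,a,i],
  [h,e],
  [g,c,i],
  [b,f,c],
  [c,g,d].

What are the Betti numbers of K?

K has 9 vertices, 19 edges, 12 triangles.
rank ∂_0 = 0, rank ∂_1 = 7 ⇒ b_0 = 9 − 0 − 7 = 2; all invariant factors of ∂_1 are 1 so no torsion. So H_0 ≅ Z^2.
rank ∂_1 = 7, rank ∂_2 = 12 ⇒ b_1 = 19 − 7 − 12 = 0; ∂_2 has invariant factor(s) [2] giving torsion. So H_1 ≅ Z/2.
rank ∂_2 = 12, rank ∂_3 = 0 ⇒ b_2 = 12 − 12 − 0 = 0. So H_2 ≅ 0.

b_0 = 2, b_1 = 0, b_2 = 0.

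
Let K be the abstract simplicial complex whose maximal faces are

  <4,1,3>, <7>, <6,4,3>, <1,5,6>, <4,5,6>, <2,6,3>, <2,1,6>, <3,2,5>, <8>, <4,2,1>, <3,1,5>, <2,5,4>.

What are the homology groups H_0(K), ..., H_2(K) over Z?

H_0 = Z^3,  H_1 = Z/2,  H_2 = 0.

Take the total order 1 < 2 < 3 < 4 < 5 < 6 < 7 < 8 on the vertex set. Then K (dimension 2) consists of the simplices:

  0-simplices (8): [1], [2], [3], [4], [5], [6], [7], [8]
  1-simplices (15): [1,2], [1,3], [1,4], [1,5], [1,6], [2,3], [2,4], [2,5], [2,6], [3,4], [3,5], [3,6], [4,5], [4,6], [5,6]
  2-simplices (10): [1,2,4], [1,2,6], [1,3,4], [1,3,5], [1,5,6], [2,3,5], [2,3,6], [2,4,5], [3,4,6], [4,5,6]

Hence C_0 ≅ Z^8, C_1 ≅ Z^15, C_2 ≅ Z^10.

The boundary map ∂_1: C_1 → C_0 sends each edge [p,q] (with p < q) to q − p. For instance
  ∂[3,6] = [6] − [3].
The 8×15 boundary matrix has rank 5 and Smith normal form diag(1,1,1,1,1).

The boundary map ∂_2: C_2 → C_1 sends each 2-simplex [p,q,r] to [q,r] − [p,r] + [p,q]. For instance
  ∂[4,5,6] = [5,6] − [4,6] + [4,5],
  ∂[1,3,5] = [3,5] − [1,5] + [1,3].
The 15×10 boundary matrix has rank 10 and Smith normal form diag(1,1,1,1,1,1,1,1,1,2).

Computing H_k = (kernel of ∂_k) / (image of ∂_{k+1}):

  H_0: rank C_0 − rank ∂_1 = 8 − 5 = 3, and the invariant factors of ∂_1 are all 1, so H_0 = Z^3.
  H_1: rank ker ∂_1 − rank ∂_2 = (15 − 5) − 10 = 0, and ∂_2 has invariant factor 2 > 1, so H_1 = Z/2.
  H_2: rank ker ∂_2 − rank ∂_3 = (10 − 10) − 0 = 0, and there is no ∂_3, so H_2 = 0.

As a check, the Euler characteristic is 8 − 15 + 10 = 3, which agrees with 3 − 0 + 0 = 3.
(K is a triangulation of the disjoint union of the real projective plane RP^2 and a set of 2 points.)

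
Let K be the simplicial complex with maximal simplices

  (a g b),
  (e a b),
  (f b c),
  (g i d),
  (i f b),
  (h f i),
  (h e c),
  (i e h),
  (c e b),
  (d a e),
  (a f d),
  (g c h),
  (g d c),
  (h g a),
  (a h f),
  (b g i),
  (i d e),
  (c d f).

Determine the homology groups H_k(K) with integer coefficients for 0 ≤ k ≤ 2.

H_0 ≅ Z,  H_1 ≅ Z^2,  H_2 ≅ Z.

Fix the vertex order a < b < c < d < e < f < g < h < i and write every simplex with vertices in increasing order. Then dim K = 2 and the simplices of K are:

  0-simplices (9): a, b, c, d, e, f, g, h, i
  1-simplices (27): ab, ad, ae, af, ag, ah, bc, be, bf, bg, bi, cd, ce, cf, cg, ch, de, df, dg, di, eh, ei, fh, fi, gh, gi, hi
  2-simplices (18): abe, abg, ade, adf, afh, agh, bce, bcf, bfi, bgi, cdf, cdg, ceh, cgh, dei, dgi, ehi, fhi

giving chain groups C_0 ≅ Z^9, C_1 ≅ Z^27, C_2 ≅ Z^18.

The boundary map ∂_1: C_1 → C_0 maps an edge to its endpoints' difference, ∂[p,q] = q − p.
As a 9×27 matrix over Z this has rank 8, with invariant factors (1,1,1,1,1,1,1,1).

The boundary map ∂_2: C_2 → C_1 maps a triangle to the signed sum of its edges. For instance
  ∂cdf = df − cf + cd,
  ∂abe = be − ae + ab.
The 27×18 boundary matrix has rank 17 and Smith normal form diag(1,1,1,1,1,1,1,1,1,1,1,1,1,1,1,1,1).

Now H_k = ker ∂_k / im ∂_{k+1}, so:

  H_0: rank C_0 − rank ∂_1 = 9 − 8 = 1, and the invariant factors of ∂_1 are all 1, so H_0 ≅ Z.
  H_1: rank ker ∂_1 − rank ∂_2 = (27 − 8) − 17 = 2, and the invariant factors of ∂_2 are all 1, so H_1 ≅ Z^2.
  H_2: rank ker ∂_2 − rank ∂_3 = (18 − 17) − 0 = 1, and there is no ∂_3, so H_2 ≅ Z.

(K is a triangulation of the torus T^2.)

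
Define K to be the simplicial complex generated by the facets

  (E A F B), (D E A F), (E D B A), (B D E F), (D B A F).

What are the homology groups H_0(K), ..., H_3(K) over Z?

H_0 ≅ Z,  H_1 = 0,  H_2 = 0,  H_3 ≅ Z.

We work with the vertex ordering A < B < D < E < F. The simplices of K, each written with vertices in increasing order, are:

  0-simplices (5): A, B, D, E, F
  1-simplices (10): AB, AD, AE, AF, BD, BE, BF, DE, DF, EF
  2-simplices (10): ABD, ABE, ABF, ADE, ADF, AEF, BDE, BDF, BEF, DEF
  3-simplices (5): ABDE, ABDF, ABEF, ADEF, BDEF

so the chain groups are C_0 ≅ Z^5, C_1 ≅ Z^10, C_2 ≅ Z^10, C_3 ≅ Z^5.

Boundary ∂_1: C_1 → C_0 sends each edge [p,q] (with p < q) to q − p.
As a 5×10 matrix over Z this has rank 4, with invariant factors (1,1,1,1).

The boundary map ∂_2: C_2 → C_1 maps a triangle to the signed sum of its edges. For instance
  ∂ABF = BF − AF + AB,
  ∂ADE = DE − AE + AD.
As a 10×10 matrix over Z this has rank 6, with invariant factors (1,1,1,1,1,1).

The boundary map ∂_3: C_3 → C_2 sends each 3-simplex σ to the alternating sum Σ_i (−1)^i (σ with its i-th vertex removed). For instance
  ∂ABDF = BDF − ADF + ABF − ABD,
  ∂BDEF = DEF − BEF + BDF − BDE.
The 10×5 boundary matrix has rank 4 and Smith normal form diag(1,1,1,1).

Now H_k = ker ∂_k / im ∂_{k+1}, so:

  H_0: rank C_0 − rank ∂_1 = 5 − 4 = 1, and the invariant factors of ∂_1 are all 1, so H_0 ≅ Z.
  H_1: rank ker ∂_1 − rank ∂_2 = (10 − 4) − 6 = 0, and the invariant factors of ∂_2 are all 1, so H_1 ≅ 0.
  H_2: rank ker ∂_2 − rank ∂_3 = (10 − 6) − 4 = 0, and the invariant factors of ∂_3 are all 1, so H_2 ≅ 0.
  H_3: rank ker ∂_3 − rank ∂_4 = (5 − 4) − 0 = 1, and there is no ∂_4, so H_3 ≅ Z.

As a check, the Euler characteristic is 5 − 10 + 10 − 5 = 0, which agrees with 1 − 0 + 0 − 1 = 0.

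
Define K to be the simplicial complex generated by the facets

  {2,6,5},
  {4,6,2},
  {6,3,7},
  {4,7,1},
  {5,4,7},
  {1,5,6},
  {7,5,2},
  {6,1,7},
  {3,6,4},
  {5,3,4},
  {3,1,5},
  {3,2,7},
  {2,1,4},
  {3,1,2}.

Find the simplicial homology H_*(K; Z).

H_0 ≅ Z,  H_1 ≅ Z^2,  H_2 ≅ Z.

Fix the vertex order 1 < 2 < 3 < 4 < 5 < 6 < 7 and write every simplex with vertices in increasing order. Then dim K = 2 and the simplices of K are:

  0-simplices (7): [1], [2], [3], [4], [5], [6], [7]
  1-simplices (21): [1,2], [1,3], [1,4], [1,5], [1,6], [1,7], [2,3], [2,4], [2,5], [2,6], [2,7], [3,4], [3,5], [3,6], [3,7], [4,5], [4,6], [4,7], [5,6], [5,7], [6,7]
  2-simplices (14): [1,2,3], [1,2,4], [1,3,5], [1,4,7], [1,5,6], [1,6,7], [2,3,7], [2,4,6], [2,5,6], [2,5,7], [3,4,5], [3,4,6], [3,6,7], [4,5,7]

Hence C_0 ≅ Z^7, C_1 ≅ Z^21, C_2 ≅ Z^14.

The boundary map ∂_1: C_1 → C_0 is given by ∂[p,q] = [q] − [p]. For instance
  ∂[2,3] = [3] − [2].
As a 7×21 matrix over Z this has rank 6, with invariant factors (1,1,1,1,1,1).

The boundary map ∂_2: C_2 → C_1 sends each 2-simplex [p,q,r] to [q,r] − [p,r] + [p,q]. For instance
  ∂[3,6,7] = [6,7] − [3,7] + [3,6],
  ∂[3,4,6] = [4,6] − [3,6] + [3,4].
As a 21×14 matrix over Z this has rank 13, with invariant factors (1,1,1,1,1,1,1,1,1,1,1,1,1).

From H_k ≅ ker(∂_k) / im(∂_{k+1}) we obtain:

  H_0: rank C_0 − rank ∂_1 = 7 − 6 = 1, and the invariant factors of ∂_1 are all 1, so H_0 ≅ Z.
  H_1: rank ker ∂_1 − rank ∂_2 = (21 − 6) − 13 = 2, and the invariant factors of ∂_2 are all 1, so H_1 ≅ Z^2.
  H_2: rank ker ∂_2 − rank ∂_3 = (14 − 13) − 0 = 1, and there is no ∂_3, so H_2 ≅ Z.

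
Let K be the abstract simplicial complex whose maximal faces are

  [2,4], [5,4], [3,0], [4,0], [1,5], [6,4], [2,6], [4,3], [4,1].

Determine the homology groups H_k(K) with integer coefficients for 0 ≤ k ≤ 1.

Order the vertices as 0 < 1 < 2 < 3 < 4 < 5 < 6. Listing each simplex with vertices in this order, K has dimension 1 with simplices:

  0-simplices (7): [0], [1], [2], [3], [4], [5], [6]
  1-simplices (9): [0,3], [0,4], [1,4], [1,5], [2,4], [2,6], [3,4], [4,5], [4,6]

Hence C_0 ≅ Z^7, C_1 ≅ Z^9.

Boundary ∂_1: C_1 → C_0 maps an edge to its endpoints' difference, ∂[p,q] = q − p. For instance
  ∂[4,5] = [5] − [4].
The 7×9 boundary matrix has rank 6 and Smith normal form diag(1,1,1,1,1,1).

Now H_k = ker ∂_k / im ∂_{k+1}, so:

  H_0: rank C_0 − rank ∂_1 = 7 − 6 = 1, and the invariant factors of ∂_1 are all 1, so H_0 = Z.
  H_1: rank ker ∂_1 − rank ∂_2 = (9 − 6) − 0 = 3, and there is no ∂_2, so H_1 = Z^3.

(K is a triangulation of a wedge of 3 circles.)

H_0 ≅ Z,  H_1 ≅ Z^3.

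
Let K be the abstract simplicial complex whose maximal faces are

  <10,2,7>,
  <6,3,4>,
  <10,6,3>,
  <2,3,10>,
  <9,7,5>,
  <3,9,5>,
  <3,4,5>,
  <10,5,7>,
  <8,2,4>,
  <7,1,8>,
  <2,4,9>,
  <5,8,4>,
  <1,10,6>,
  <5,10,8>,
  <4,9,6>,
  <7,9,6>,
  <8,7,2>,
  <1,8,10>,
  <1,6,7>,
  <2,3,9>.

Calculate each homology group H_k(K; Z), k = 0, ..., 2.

H_0 = Z,  H_1 = Z × Z/2,  H_2 = 0.

K has 10 vertices, 30 edges, 20 triangles.
rank ∂_0 = 0, rank ∂_1 = 9 ⇒ b_0 = 10 − 0 − 9 = 1; all invariant factors of ∂_1 are 1 so no torsion. So H_0 = Z.
rank ∂_1 = 9, rank ∂_2 = 20 ⇒ b_1 = 30 − 9 − 20 = 1; ∂_2 has invariant factor(s) [2] giving torsion. So H_1 = Z × Z/2.
rank ∂_2 = 20, rank ∂_3 = 0 ⇒ b_2 = 20 − 20 − 0 = 0. So H_2 = 0.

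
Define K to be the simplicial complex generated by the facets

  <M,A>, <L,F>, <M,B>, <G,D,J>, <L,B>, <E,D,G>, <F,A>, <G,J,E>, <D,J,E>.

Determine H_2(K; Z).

H_2 ≅ Z.

K has 9 vertices, 11 edges, 4 triangles.
rank ∂_2 = 3, rank ∂_3 = 0 ⇒ b_2 = 4 − 3 − 0 = 1. So H_2 = Z.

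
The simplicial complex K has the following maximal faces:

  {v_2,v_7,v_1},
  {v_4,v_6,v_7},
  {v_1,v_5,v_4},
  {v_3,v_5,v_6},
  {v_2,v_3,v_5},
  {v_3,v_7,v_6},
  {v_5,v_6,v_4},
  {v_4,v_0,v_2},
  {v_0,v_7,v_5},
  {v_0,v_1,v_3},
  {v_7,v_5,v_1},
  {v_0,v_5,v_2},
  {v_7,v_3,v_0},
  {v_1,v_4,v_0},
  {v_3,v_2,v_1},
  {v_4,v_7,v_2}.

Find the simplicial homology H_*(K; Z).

We work with the vertex ordering v_0 < v_1 < v_2 < v_3 < v_4 < v_5 < v_6 < v_7. The simplices of K, each written with vertices in increasing order, are:

  0-simplices (8): [v_0], [v_1], [v_2], [v_3], [v_4], [v_5], [v_6], [v_7]
  1-simplices (24): (24 of them)
  2-simplices (16): (16 of them)

so the chain groups are C_0 ≅ Z^8, C_1 ≅ Z^24, C_2 ≅ Z^16.

The boundary map ∂_1: C_1 → C_0 sends each edge [p,q] (with p < q) to q − p.
The 8×24 boundary matrix has rank 7 and Smith normal form diag(1,1,1,1,1,1,1).

The boundary map ∂_2: C_2 → C_1 acts by ∂[p,q,r] = [q,r] − [p,r] + [p,q]. For instance
  ∂[v_0,v_5,v_7] = [v_5,v_7] − [v_0,v_7] + [v_0,v_5],
  ∂[v_0,v_2,v_4] = [v_2,v_4] − [v_0,v_4] + [v_0,v_2].
The resulting 24×16 matrix has rank 15, and its Smith normal form has invariant factors (1,1,1,1,1,1,1,1,1,1,1,1,1,1,1).

Now H_k = ker ∂_k / im ∂_{k+1}, so:

  H_0: rank C_0 − rank ∂_1 = 8 − 7 = 1, and the invariant factors of ∂_1 are all 1, so H_0 = Z.
  H_1: rank ker ∂_1 − rank ∂_2 = (24 − 7) − 15 = 2, and the invariant factors of ∂_2 are all 1, so H_1 = Z^2.
  H_2: rank ker ∂_2 − rank ∂_3 = (16 − 15) − 0 = 1, and there is no ∂_3, so H_2 = Z.

H_0 ≅ Z,  H_1 ≅ Z^2,  H_2 ≅ Z.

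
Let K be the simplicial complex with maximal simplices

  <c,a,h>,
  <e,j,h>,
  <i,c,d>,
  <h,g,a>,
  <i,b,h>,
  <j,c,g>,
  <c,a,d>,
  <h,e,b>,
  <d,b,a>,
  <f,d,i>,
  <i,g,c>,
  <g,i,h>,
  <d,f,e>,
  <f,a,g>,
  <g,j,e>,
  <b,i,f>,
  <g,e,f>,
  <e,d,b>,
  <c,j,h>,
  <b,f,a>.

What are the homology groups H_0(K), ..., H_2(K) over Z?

Order the vertices as a < b < c < d < e < f < g < h < i < j. Listing each simplex with vertices in this order, K has dimension 2 with simplices:

  0-simplices (10): a, b, c, d, e, f, g, h, i, j
  1-simplices (30): ab, ac, ad, af, ag, ah, bd, be, bf, bh, bi, cd, cg, ch, ci, cj, de, df, di, ef, eg, eh, ej, fg, fi, gh, gi, gj, hi, hj
  2-simplices (20): abd, abf, acd, ach, afg, agh, bde, beh, bfi, bhi, cdi, cgi, cgj, chj, def, dfi, efg, egj, ehj, ghi

so the chain groups are C_0 ≅ Z^10, C_1 ≅ Z^30, C_2 ≅ Z^20.

∂_1: C_1 → C_0 is given by ∂[p,q] = [q] − [p]. For instance
  ∂ej = j − e.
The 10×30 boundary matrix has rank 9 and Smith normal form diag(1,1,1,1,1,1,1,1,1).

∂_2: C_2 → C_1 maps a triangle to the signed sum of its edges. For instance
  ∂egj = gj − ej + eg,
  ∂afg = fg − ag + af.
This gives a 30×20 integer matrix of rank 20; reducing to Smith normal form yields diagonal entries (1,1,1,1,1,1,1,1,1,1,1,1,1,1,1,1,1,1,1,2).

Computing H_k = (kernel of ∂_k) / (image of ∂_{k+1}):

  H_0: rank C_0 − rank ∂_1 = 10 − 9 = 1, and the invariant factors of ∂_1 are all 1, so H_0 ≅ Z.
  H_1: rank ker ∂_1 − rank ∂_2 = (30 − 9) − 20 = 1, and ∂_2 has invariant factor 2 > 1, so H_1 ≅ Z ⊕ Z/2Z.
  H_2: rank ker ∂_2 − rank ∂_3 = (20 − 20) − 0 = 0, and there is no ∂_3, so H_2 ≅ 0.

H_0 ≅ Z,  H_1 ≅ Z ⊕ Z/2Z,  H_2 = 0.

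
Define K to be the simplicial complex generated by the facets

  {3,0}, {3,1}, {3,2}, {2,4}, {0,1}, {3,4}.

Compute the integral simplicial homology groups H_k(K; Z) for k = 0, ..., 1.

Fix the vertex order 0 < 1 < 2 < 3 < 4 and write every simplex with vertices in increasing order. Then dim K = 1 and the simplices of K are:

  0-simplices (5): [0], [1], [2], [3], [4]
  1-simplices (6): [0,1], [0,3], [1,3], [2,3], [2,4], [3,4]

giving chain groups C_0 ≅ Z^5, C_1 ≅ Z^6.

Boundary ∂_1: C_1 → C_0 is given by ∂[p,q] = [q] − [p].
The resulting 5×6 matrix has rank 4, and its Smith normal form has invariant factors (1,1,1,1).

From H_k ≅ ker(∂_k) / im(∂_{k+1}) we obtain:

  H_0: rank C_0 − rank ∂_1 = 5 − 4 = 1, and the invariant factors of ∂_1 are all 1, so H_0 = Z.
  H_1: rank ker ∂_1 − rank ∂_2 = (6 − 4) − 0 = 2, and there is no ∂_2, so H_1 = Z^2.

As a check, the Euler characteristic is 5 − 6 = -1, which agrees with 1 − 2 = -1.

H_0 = Z,  H_1 = Z^2.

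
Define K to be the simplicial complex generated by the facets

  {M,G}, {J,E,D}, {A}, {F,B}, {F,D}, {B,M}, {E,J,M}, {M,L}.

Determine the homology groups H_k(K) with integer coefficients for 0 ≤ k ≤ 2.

Fix the vertex order A < B < D < E < F < G < J < L < M and write every simplex with vertices in increasing order. Then dim K = 2 and the simplices of K are:

  0-simplices (9): A, B, D, E, F, G, J, L, M
  1-simplices (10): BF, BM, DE, DF, DJ, EJ, EM, GM, JM, LM
  2-simplices (2): DEJ, EJM

so the chain groups are C_0 ≅ Z^9, C_1 ≅ Z^10, C_2 ≅ Z^2.

∂_1: C_1 → C_0 maps an edge to its endpoints' difference, ∂[p,q] = q − p.
This gives a 9×10 integer matrix of rank 7; reducing to Smith normal form yields diagonal entries (1,1,1,1,1,1,1).

Boundary ∂_2: C_2 → C_1 acts by ∂[p,q,r] = [q,r] − [p,r] + [p,q]. For instance
  ∂EJM = JM − EM + EJ,
  ∂DEJ = EJ − DJ + DE.
The 10×2 boundary matrix has rank 2 and Smith normal form diag(1,1).

Now H_k = ker ∂_k / im ∂_{k+1}, so:

  H_0: rank C_0 − rank ∂_1 = 9 − 7 = 2, and the invariant factors of ∂_1 are all 1, so H_0 ≅ Z^2.
  H_1: rank ker ∂_1 − rank ∂_2 = (10 − 7) − 2 = 1, and the invariant factors of ∂_2 are all 1, so H_1 ≅ Z.
  H_2: rank ker ∂_2 − rank ∂_3 = (2 − 2) − 0 = 0, and there is no ∂_3, so H_2 ≅ 0.

H_0 ≅ Z^2,  H_1 ≅ Z,  H_2 = 0.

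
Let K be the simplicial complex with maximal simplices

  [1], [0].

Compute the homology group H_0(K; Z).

H_0 = Z^2.

Fix the vertex order 0 < 1 and write every simplex with vertices in increasing order. Then dim K = 0 and the simplices of K are:

  0-simplices (2): [0], [1]

giving chain groups C_0 ≅ Z^2.

Reading off H_k = ker ∂_k / im ∂_{k+1}:

  H_0: rank C_0 − rank ∂_1 = 2 − 0 = 2, and there is no ∂_1, so H_0 ≅ Z^2.

(K is a triangulation of a set of 2 points.)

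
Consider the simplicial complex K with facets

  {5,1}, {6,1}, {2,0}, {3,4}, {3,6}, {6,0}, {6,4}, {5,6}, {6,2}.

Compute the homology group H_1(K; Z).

H_1 ≅ Z^3.

K has 7 vertices, 9 edges.
rank ∂_1 = 6, rank ∂_2 = 0 ⇒ b_1 = 9 − 6 − 0 = 3. So H_1 ≅ Z^3.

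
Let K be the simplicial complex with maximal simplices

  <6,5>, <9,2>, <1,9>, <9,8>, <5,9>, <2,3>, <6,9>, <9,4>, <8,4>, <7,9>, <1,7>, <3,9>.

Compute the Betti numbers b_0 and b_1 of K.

Take the total order 1 < 2 < 3 < 4 < 5 < 6 < 7 < 8 < 9 on the vertex set. Then K (dimension 1) consists of the simplices:

  0-simplices (9): [1], [2], [3], [4], [5], [6], [7], [8], [9]
  1-simplices (12): [1,7], [1,9], [2,3], [2,9], [3,9], [4,8], [4,9], [5,6], [5,9], [6,9], [7,9], [8,9]

so the chain groups are C_0 ≅ Z^9, C_1 ≅ Z^12.

The boundary map ∂_1: C_1 → C_0 is given by ∂[p,q] = [q] − [p]. For instance
  ∂[1,9] = [9] − [1].
This gives a 9×12 integer matrix of rank 8; reducing to Smith normal form yields diagonal entries (1,1,1,1,1,1,1,1).

From H_k ≅ ker(∂_k) / im(∂_{k+1}) we obtain:

  H_0: rank C_0 − rank ∂_1 = 9 − 8 = 1, and the invariant factors of ∂_1 are all 1, so H_0 ≅ Z.
  H_1: rank ker ∂_1 − rank ∂_2 = (12 − 8) − 0 = 4, and there is no ∂_2, so H_1 ≅ Z^4.

(K is a triangulation of a wedge of 4 circles.)

Hence the Betti numbers are b_0 = 1, b_1 = 4.

b_0 = 1, b_1 = 4.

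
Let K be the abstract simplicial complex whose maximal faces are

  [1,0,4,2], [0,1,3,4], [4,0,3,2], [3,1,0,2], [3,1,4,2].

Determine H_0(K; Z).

H_0 ≅ Z.

Take the total order 0 < 1 < 2 < 3 < 4 on the vertex set. Then K (dimension 3) consists of the simplices:

  0-simplices (5): [0], [1], [2], [3], [4]
  1-simplices (10): [0,1], [0,2], [0,3], [0,4], [1,2], [1,3], [1,4], [2,3], [2,4], [3,4]
  2-simplices (10): [0,1,2], [0,1,3], [0,1,4], [0,2,3], [0,2,4], [0,3,4], [1,2,3], [1,2,4], [1,3,4], [2,3,4]
  3-simplices (5): [0,1,2,3], [0,1,2,4], [0,1,3,4], [0,2,3,4], [1,2,3,4]

Hence C_0 ≅ Z^5, C_1 ≅ Z^10, C_2 ≅ Z^10, C_3 ≅ Z^5.

Boundary ∂_1: C_1 → C_0 sends each edge [p,q] (with p < q) to q − p. For instance
  ∂[2,4] = [4] − [2].
The 5×10 boundary matrix has rank 4 and Smith normal form diag(1,1,1,1).

The boundary map ∂_2: C_2 → C_1 maps a triangle to the signed sum of its edges. For instance
  ∂[0,3,4] = [3,4] − [0,4] + [0,3],
  ∂[1,2,4] = [2,4] − [1,4] + [1,2].
This gives a 10×10 integer matrix of rank 6; reducing to Smith normal form yields diagonal entries (1,1,1,1,1,1).

∂_3: C_3 → C_2 sends each 3-simplex σ to the alternating sum Σ_i (−1)^i (σ with its i-th vertex removed). For instance
  ∂[0,1,3,4] = [1,3,4] − [0,3,4] + [0,1,4] − [0,1,3],
  ∂[0,1,2,3] = [1,2,3] − [0,2,3] + [0,1,3] − [0,1,2].
The 10×5 boundary matrix has rank 4 and Smith normal form diag(1,1,1,1).

From H_k ≅ ker(∂_k) / im(∂_{k+1}) we obtain:

  H_0: rank C_0 − rank ∂_1 = 5 − 4 = 1, and the invariant factors of ∂_1 are all 1, so H_0 = Z.

(K is a triangulation of the 3-sphere S^3.)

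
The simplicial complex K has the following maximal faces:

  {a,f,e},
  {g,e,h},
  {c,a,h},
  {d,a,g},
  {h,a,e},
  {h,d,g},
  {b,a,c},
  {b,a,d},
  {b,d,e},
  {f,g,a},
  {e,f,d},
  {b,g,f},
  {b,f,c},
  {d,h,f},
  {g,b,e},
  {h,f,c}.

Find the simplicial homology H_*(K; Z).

H_0 ≅ Z,  H_1 ≅ Z^2,  H_2 ≅ Z.

Take the total order a < b < c < d < e < f < g < h on the vertex set. Then K (dimension 2) consists of the simplices:

  0-simplices (8): a, b, c, d, e, f, g, h
  1-simplices (24): ab, ac, ad, ae, af, ag, ah, bc, bd, be, bf, bg, cf, ch, de, df, dg, dh, ef, eg, eh, fg, fh, gh
  2-simplices (16): abc, abd, ach, adg, aef, aeh, afg, bcf, bde, beg, bfg, cfh, def, dfh, dgh, egh

Hence C_0 ≅ Z^8, C_1 ≅ Z^24, C_2 ≅ Z^16.

∂_1: C_1 → C_0 is given by ∂[p,q] = [q] − [p]. For instance
  ∂cf = f − c.
The 8×24 boundary matrix has rank 7 and Smith normal form diag(1,1,1,1,1,1,1).

∂_2: C_2 → C_1 maps a triangle to the signed sum of its edges. For instance
  ∂def = ef − df + de,
  ∂adg = dg − ag + ad.
The resulting 24×16 matrix has rank 15, and its Smith normal form has invariant factors (1,1,1,1,1,1,1,1,1,1,1,1,1,1,1).

From H_k ≅ ker(∂_k) / im(∂_{k+1}) we obtain:

  H_0: rank C_0 − rank ∂_1 = 8 − 7 = 1, and the invariant factors of ∂_1 are all 1, so H_0 ≅ Z.
  H_1: rank ker ∂_1 − rank ∂_2 = (24 − 7) − 15 = 2, and the invariant factors of ∂_2 are all 1, so H_1 ≅ Z^2.
  H_2: rank ker ∂_2 − rank ∂_3 = (16 − 15) − 0 = 1, and there is no ∂_3, so H_2 ≅ Z.

As a check, the Euler characteristic is 8 − 24 + 16 = 0, which agrees with 1 − 2 + 1 = 0.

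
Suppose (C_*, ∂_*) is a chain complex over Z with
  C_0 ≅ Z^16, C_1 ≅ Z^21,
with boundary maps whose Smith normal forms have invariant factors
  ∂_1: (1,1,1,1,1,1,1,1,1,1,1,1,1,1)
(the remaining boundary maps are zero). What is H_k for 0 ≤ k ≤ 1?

H_0 ≅ Z^2,  H_1 ≅ Z^7.

H_0: b_0 = 16 − 0 − 14 = 2; torsion from ∂_1 factors > 1: none. So H_0 ≅ Z^2.
H_1: b_1 = 21 − 14 − 0 = 7; torsion from ∂_2 factors > 1: none. So H_1 ≅ Z^7.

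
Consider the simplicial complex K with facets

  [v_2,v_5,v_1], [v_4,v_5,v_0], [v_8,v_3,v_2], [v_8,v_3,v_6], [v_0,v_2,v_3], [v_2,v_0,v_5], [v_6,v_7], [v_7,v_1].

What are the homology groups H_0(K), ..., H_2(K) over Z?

H_0 = Z,  H_1 = Z,  H_2 = 0.

Fix the vertex order v_0 < v_1 < v_2 < v_3 < v_4 < v_5 < v_6 < v_7 < v_8 and write every simplex with vertices in increasing order. Then dim K = 2 and the simplices of K are:

  0-simplices (9): [v_0], [v_1], [v_2], [v_3], [v_4], [v_5], [v_6], [v_7], [v_8]
  1-simplices (15): (15 of them)
  2-simplices (6): [v_0,v_2,v_3], [v_0,v_2,v_5], [v_0,v_4,v_5], [v_1,v_2,v_5], [v_2,v_3,v_8], [v_3,v_6,v_8]

giving chain groups C_0 ≅ Z^9, C_1 ≅ Z^15, C_2 ≅ Z^6.

∂_1: C_1 → C_0 is given by ∂[p,q] = [q] − [p]. For instance
  ∂[v_6,v_8] = [v_8] − [v_6].
As a 9×15 matrix over Z this has rank 8, with invariant factors (1,1,1,1,1,1,1,1).

The boundary map ∂_2: C_2 → C_1 acts by ∂[p,q,r] = [q,r] − [p,r] + [p,q]. For instance
  ∂[v_1,v_2,v_5] = [v_2,v_5] − [v_1,v_5] + [v_1,v_2],
  ∂[v_0,v_4,v_5] = [v_4,v_5] − [v_0,v_5] + [v_0,v_4].
As a 15×6 matrix over Z this has rank 6, with invariant factors (1,1,1,1,1,1).

Computing H_k = (kernel of ∂_k) / (image of ∂_{k+1}):

  H_0: rank C_0 − rank ∂_1 = 9 − 8 = 1, and the invariant factors of ∂_1 are all 1, so H_0 = Z.
  H_1: rank ker ∂_1 − rank ∂_2 = (15 − 8) − 6 = 1, and the invariant factors of ∂_2 are all 1, so H_1 = Z.
  H_2: rank ker ∂_2 − rank ∂_3 = (6 − 6) − 0 = 0, and there is no ∂_3, so H_2 = 0.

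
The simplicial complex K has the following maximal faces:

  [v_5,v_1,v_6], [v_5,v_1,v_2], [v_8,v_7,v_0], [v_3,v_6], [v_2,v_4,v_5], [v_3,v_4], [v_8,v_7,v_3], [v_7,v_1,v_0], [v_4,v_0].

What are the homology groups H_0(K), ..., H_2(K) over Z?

H_0 ≅ Z,  H_1 ≅ Z^3,  H_2 = 0.

We work with the vertex ordering v_0 < v_1 < v_2 < v_3 < v_4 < v_5 < v_6 < v_7 < v_8. The simplices of K, each written with vertices in increasing order, are:

  0-simplices (9): [v_0], [v_1], [v_2], [v_3], [v_4], [v_5], [v_6], [v_7], [v_8]
  1-simplices (17): (17 of them)
  2-simplices (6): [v_0,v_1,v_7], [v_0,v_7,v_8], [v_1,v_2,v_5], [v_1,v_5,v_6], [v_2,v_4,v_5], [v_3,v_7,v_8]

giving chain groups C_0 ≅ Z^9, C_1 ≅ Z^17, C_2 ≅ Z^6.

The boundary map ∂_1: C_1 → C_0 sends each edge [p,q] (with p < q) to q − p. For instance
  ∂[v_1,v_5] = [v_5] − [v_1].
As a 9×17 matrix over Z this has rank 8, with invariant factors (1,1,1,1,1,1,1,1).

∂_2: C_2 → C_1 acts by ∂[p,q,r] = [q,r] − [p,r] + [p,q]. For instance
  ∂[v_3,v_7,v_8] = [v_7,v_8] − [v_3,v_8] + [v_3,v_7],
  ∂[v_2,v_4,v_5] = [v_4,v_5] − [v_2,v_5] + [v_2,v_4].
As a 17×6 matrix over Z this has rank 6, with invariant factors (1,1,1,1,1,1).

From H_k ≅ ker(∂_k) / im(∂_{k+1}) we obtain:

  H_0: rank C_0 − rank ∂_1 = 9 − 8 = 1, and the invariant factors of ∂_1 are all 1, so H_0 = Z.
  H_1: rank ker ∂_1 − rank ∂_2 = (17 − 8) − 6 = 3, and the invariant factors of ∂_2 are all 1, so H_1 = Z^3.
  H_2: rank ker ∂_2 − rank ∂_3 = (6 − 6) − 0 = 0, and there is no ∂_3, so H_2 = 0.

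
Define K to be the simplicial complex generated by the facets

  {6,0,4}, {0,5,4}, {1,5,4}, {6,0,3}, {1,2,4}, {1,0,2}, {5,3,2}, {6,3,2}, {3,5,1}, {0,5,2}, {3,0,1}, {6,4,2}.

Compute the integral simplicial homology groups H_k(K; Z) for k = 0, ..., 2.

H_0 ≅ Z,  H_1 ≅ Z/2,  H_2 = 0.

Fix the vertex order 0 < 1 < 2 < 3 < 4 < 5 < 6 and write every simplex with vertices in increasing order. Then dim K = 2 and the simplices of K are:

  0-simplices (7): [0], [1], [2], [3], [4], [5], [6]
  1-simplices (18): [0,1], [0,2], [0,3], [0,4], [0,5], [0,6], [1,2], [1,3], [1,4], [1,5], [2,3], [2,4], [2,5], [2,6], [3,5], [3,6], [4,5], [4,6]
  2-simplices (12): [0,1,2], [0,1,3], [0,2,5], [0,3,6], [0,4,5], [0,4,6], [1,2,4], [1,3,5], [1,4,5], [2,3,5], [2,3,6], [2,4,6]

giving chain groups C_0 ≅ Z^7, C_1 ≅ Z^18, C_2 ≅ Z^12.

The boundary map ∂_1: C_1 → C_0 maps an edge to its endpoints' difference, ∂[p,q] = q − p.
As a 7×18 matrix over Z this has rank 6, with invariant factors (1,1,1,1,1,1).

Boundary ∂_2: C_2 → C_1 acts by ∂[p,q,r] = [q,r] − [p,r] + [p,q]. For instance
  ∂[0,3,6] = [3,6] − [0,6] + [0,3],
  ∂[2,4,6] = [4,6] − [2,6] + [2,4].
As a 18×12 matrix over Z this has rank 12, with invariant factors (1,1,1,1,1,1,1,1,1,1,1,2).

Reading off H_k = ker ∂_k / im ∂_{k+1}:

  H_0: rank C_0 − rank ∂_1 = 7 − 6 = 1, and the invariant factors of ∂_1 are all 1, so H_0 ≅ Z.
  H_1: rank ker ∂_1 − rank ∂_2 = (18 − 6) − 12 = 0, and ∂_2 has invariant factor 2 > 1, so H_1 ≅ Z/2.
  H_2: rank ker ∂_2 − rank ∂_3 = (12 − 12) − 0 = 0, and there is no ∂_3, so H_2 ≅ 0.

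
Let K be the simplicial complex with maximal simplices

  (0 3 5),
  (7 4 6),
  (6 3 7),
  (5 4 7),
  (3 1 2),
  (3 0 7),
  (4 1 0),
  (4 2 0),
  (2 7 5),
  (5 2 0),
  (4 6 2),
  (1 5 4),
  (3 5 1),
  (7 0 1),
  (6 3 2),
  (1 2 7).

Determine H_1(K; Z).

H_1 ≅ Z^2.

Fix the vertex order 0 < 1 < 2 < 3 < 4 < 5 < 6 < 7 and write every simplex with vertices in increasing order. Then dim K = 2 and the simplices of K are:

  0-simplices (8): [0], [1], [2], [3], [4], [5], [6], [7]
  1-simplices (24): (24 of them)
  2-simplices (16): [0,1,4], [0,1,7], [0,2,4], [0,2,5], [0,3,5], [0,3,7], [1,2,3], [1,2,7], [1,3,5], [1,4,5], [2,3,6], [2,4,6], [2,5,7], [3,6,7], [4,5,7], [4,6,7]

Hence C_0 ≅ Z^8, C_1 ≅ Z^24, C_2 ≅ Z^16.

∂_1: C_1 → C_0 is given by ∂[p,q] = [q] − [p]. For instance
  ∂[2,5] = [5] − [2].
As a 8×24 matrix over Z this has rank 7, with invariant factors (1,1,1,1,1,1,1).

Boundary ∂_2: C_2 → C_1 sends each 2-simplex [p,q,r] to [q,r] − [p,r] + [p,q]. For instance
  ∂[1,3,5] = [3,5] − [1,5] + [1,3],
  ∂[0,3,5] = [3,5] − [0,5] + [0,3].
As a 24×16 matrix over Z this has rank 15, with invariant factors (1,1,1,1,1,1,1,1,1,1,1,1,1,1,1).

Now H_k = ker ∂_k / im ∂_{k+1}, so:

  H_1: rank ker ∂_1 − rank ∂_2 = (24 − 7) − 15 = 2, and the invariant factors of ∂_2 are all 1, so H_1 = Z^2.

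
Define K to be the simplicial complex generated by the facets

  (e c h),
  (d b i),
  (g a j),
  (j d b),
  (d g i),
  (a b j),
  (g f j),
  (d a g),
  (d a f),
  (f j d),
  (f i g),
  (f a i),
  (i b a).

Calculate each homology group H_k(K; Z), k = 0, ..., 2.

Take the total order a < b < c < d < e < f < g < h < i < j on the vertex set. Then K (dimension 2) consists of the simplices:

  0-simplices (10): a, b, c, d, e, f, g, h, i, j
  1-simplices (21): ab, ad, af, ag, ai, aj, bd, bi, bj, ce, ch, df, dg, di, dj, eh, fg, fi, fj, gi, gj
  2-simplices (13): abi, abj, adf, adg, afi, agj, bdi, bdj, ceh, dfj, dgi, fgi, fgj

so the chain groups are C_0 ≅ Z^10, C_1 ≅ Z^21, C_2 ≅ Z^13.

∂_1: C_1 → C_0 sends each edge [p,q] (with p < q) to q − p.
The resulting 10×21 matrix has rank 8, and its Smith normal form has invariant factors (1,1,1,1,1,1,1,1).

∂_2: C_2 → C_1 acts by ∂[p,q,r] = [q,r] − [p,r] + [p,q]. For instance
  ∂bdj = dj − bj + bd,
  ∂agj = gj − aj + ag.
As a 21×13 matrix over Z this has rank 13, with invariant factors (1,1,1,1,1,1,1,1,1,1,1,1,2).

Now H_k = ker ∂_k / im ∂_{k+1}, so:

  H_0: rank C_0 − rank ∂_1 = 10 − 8 = 2, and the invariant factors of ∂_1 are all 1, so H_0 ≅ Z^2.
  H_1: rank ker ∂_1 − rank ∂_2 = (21 − 8) − 13 = 0, and ∂_2 has invariant factor 2 > 1, so H_1 ≅ Z_2.
  H_2: rank ker ∂_2 − rank ∂_3 = (13 − 13) − 0 = 0, and there is no ∂_3, so H_2 ≅ 0.

H_0 = Z^2,  H_1 = Z_2,  H_2 = 0.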